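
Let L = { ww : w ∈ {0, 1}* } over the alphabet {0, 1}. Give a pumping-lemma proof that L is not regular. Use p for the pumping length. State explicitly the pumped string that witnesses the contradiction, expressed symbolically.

0^{p+k} 1^p 0^p 1^p

Toward a contradiction, assume L is regular with pumping length p.
Take w = 0^p 1^p 0^p 1^p = uu where u = 0^p1^p; then w ∈ L and |w| = 4p ≥ p.
Write w = xyz as guaranteed by the lemma, with |xy| ≤ p and |y| > 0.
The first p characters of w are 0's, so xy (and hence y) consists only of 0's. Write y = 0^k, 1 ≤ k ≤ p.
Pump with i = 2: xy^2z = 0^{p+k} 1^p 0^p 1^p, of length 4p+k. Suppose this equals vv. The string starts with 0 and ends with 1, so v does too; thus the boundary between the two copies of v is a 1→0 transition. There is exactly one such transition, at position 2p+k, so |v| = 2p+k and |vv| = 4p+2k ≠ 4p+k since k ≥ 1. So xy^2z ∉ L.
This is a contradiction; hence L is not regular.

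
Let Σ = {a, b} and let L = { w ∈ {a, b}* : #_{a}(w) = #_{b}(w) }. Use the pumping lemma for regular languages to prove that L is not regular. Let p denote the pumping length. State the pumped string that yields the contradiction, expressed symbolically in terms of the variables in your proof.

Assume L is regular. Let p be the pumping length given by the pumping lemma.
Choose w = a^p b^p ∈ L with |w| = 2p ≥ p.
By the pumping lemma, w = xyz with |xy| ≤ p and |y| ≥ 1.
Since the first p symbols of w are all a's and |xy| ≤ p, y lies entirely in the leading a-block: y = a^k for some k with 1 ≤ k ≤ p.
Pump with i = 2: xy^2z = a^{p+k} b^p has p+k occurrences of a but only p of b. Since k ≥ 1 the counts differ, so xy^2z ∉ L.
Contradiction. Therefore L is not regular.

a^{p+k} b^p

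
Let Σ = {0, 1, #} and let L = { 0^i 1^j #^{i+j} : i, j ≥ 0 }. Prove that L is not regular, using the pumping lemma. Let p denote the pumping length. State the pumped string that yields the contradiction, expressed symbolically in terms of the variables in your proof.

0^{p+k} 1^p #^{2p}

Toward a contradiction, assume L is regular with pumping length p.
Take w = 0^p 1^p #^{2p} ∈ L (with i=j=p, i+j=2p), |w| = 4p ≥ p.
By the pumping lemma, w = xyz with |xy| ≤ p and y is nonempty.
Because |xy| ≤ p and w begins with p copies of 0, we have y = 0^k with 1 ≤ k ≤ p.
Consider xy^2z = 0^{p+k} 1^p #^{2p}. Now the 0- and 1-counts sum to 2p+k, but the #-count is 2p ≠ 2p+k. So xy^2z ∉ L.
This is a contradiction; hence L is not regular.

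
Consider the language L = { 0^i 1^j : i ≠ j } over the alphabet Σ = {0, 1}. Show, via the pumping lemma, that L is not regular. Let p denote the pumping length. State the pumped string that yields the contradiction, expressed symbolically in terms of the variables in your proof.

Assume L is regular; let p be its pumping constant.
Choose w = 0^p 1^{p+p!}. Since p ≠ p+p!, w ∈ L; and |w| ≥ p.
The pumping lemma gives a decomposition w = xyz where |xy| ≤ p and |y| ≥ 1.
The first p characters of w are 0's, so xy (and hence y) consists only of 0's. Write y = 0^k, 1 ≤ k ≤ p.
Since 1 ≤ k ≤ p, k divides p!; set t = 1 + p!/k. Then xy^t z has p + (p!/k)·k = p + p! copies of 0. Now the 0-count equals the 1-count, so i ≠ j fails. So xy^t z = 0^{p+p!} 1^{p+p!} ∉ L.
This is a contradiction; hence L is not regular.

0^{p+p!} 1^{p+p!}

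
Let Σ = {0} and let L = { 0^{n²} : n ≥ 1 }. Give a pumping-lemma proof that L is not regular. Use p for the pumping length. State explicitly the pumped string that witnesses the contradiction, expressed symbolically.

Assume L is regular; let p be its pumping constant.
Take w = 0^{p²} ∈ L with |w| = p² ≥ p.
Write w = xyz as guaranteed by the lemma, with |xy| ≤ p and |y| > 0.
Then y = 0^k for some k with 1 ≤ k ≤ p.
Pump with i = 2: xy^2z = 0^{p²+k}. Since 1 ≤ k ≤ p, p² < p²+k ≤ p²+p < (p+1)², so p²+k lies strictly between consecutive squares and is not a perfect square. So xy^2z ∉ L.
This contradicts the pumping lemma, so L is not regular.

0^{p²+k}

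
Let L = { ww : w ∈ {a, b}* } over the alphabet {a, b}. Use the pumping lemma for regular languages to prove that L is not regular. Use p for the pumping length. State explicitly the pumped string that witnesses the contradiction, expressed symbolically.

Assume L is regular; let p be its pumping constant.
Take w = a^p b^p a^p b^p = uu where u = a^pb^p; then w ∈ L and |w| = 4p ≥ p.
Write w = xyz as guaranteed by the lemma, with |xy| ≤ p and |y| > 0.
Because |xy| ≤ p and w begins with p copies of a, we have y = a^k with 1 ≤ k ≤ p.
Pump with i = 2: xy^2z = a^{p+k} b^p a^p b^p, of length 4p+k. Suppose this equals vv. The string starts with a and ends with b, so v does too; thus the boundary between the two copies of v is a b→a transition. There is exactly one such transition, at position 2p+k, so |v| = 2p+k and |vv| = 4p+2k ≠ 4p+k since k ≥ 1. So xy^2z ∉ L.
This contradicts the pumping lemma, so L is not regular.

a^{p+k} b^p a^p b^p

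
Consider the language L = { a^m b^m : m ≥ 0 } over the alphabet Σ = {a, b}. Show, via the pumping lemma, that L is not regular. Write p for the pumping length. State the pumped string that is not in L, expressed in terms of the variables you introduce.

a^{p+k} b^p

Assume L is regular. Let p be the pumping length given by the pumping lemma.
Take w = a^p b^p. Then w ∈ L and |w| = 2p ≥ p.
Write w = xyz as guaranteed by the lemma, with |xy| ≤ p and y is nonempty.
Since the first p symbols of w are all a's and |xy| ≤ p, y lies entirely in the leading a-block: y = a^k for some k with 1 ≤ k ≤ p.
Pump with i = 2: xy^2z = a^{p+k} b^p. For this to lie in L we would need p = p+k, which forces k = 0. But k ≥ 1, so xy^2z ∉ L.
This is a contradiction; hence L is not regular.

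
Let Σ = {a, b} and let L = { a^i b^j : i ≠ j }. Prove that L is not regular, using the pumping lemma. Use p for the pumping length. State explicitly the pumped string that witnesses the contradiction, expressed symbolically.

Assume L is regular. Let p be the pumping length given by the pumping lemma.
Choose w = a^p b^{p+p!}. Since p ≠ p+p!, w ∈ L; and |w| ≥ p.
The pumping lemma gives a decomposition w = xyz where |xy| ≤ p and |y| ≥ 1.
The first p characters of w are a's, so xy (and hence y) consists only of a's. Write y = a^k, 1 ≤ k ≤ p.
Since 1 ≤ k ≤ p, k divides p!; set t = 1 + p!/k. Then xy^t z has p + (p!/k)·k = p + p! copies of a. Now the a-count equals the b-count, so i ≠ j fails. So xy^t z = a^{p+p!} b^{p+p!} ∉ L.
This is a contradiction; hence L is not regular.

a^{p+p!} b^{p+p!}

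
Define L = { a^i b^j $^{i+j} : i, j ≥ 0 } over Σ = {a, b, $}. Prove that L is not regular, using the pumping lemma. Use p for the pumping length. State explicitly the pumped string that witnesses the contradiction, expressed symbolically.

a^{p+k} b^p $^{2p}

Assume L is regular; let p be its pumping constant.
Take w = a^p b^p $^{2p} ∈ L (with i=j=p, i+j=2p), |w| = 4p ≥ p.
By the pumping lemma, w = xyz with |xy| ≤ p and y is nonempty.
The first p characters of w are a's, so xy (and hence y) consists only of a's. Write y = a^k, 1 ≤ k ≤ p.
Consider xy^2z = a^{p+k} b^p $^{2p}. Now the a- and b-counts sum to 2p+k, but the $-count is 2p ≠ 2p+k. So xy^2z ∉ L.
This is a contradiction; hence L is not regular.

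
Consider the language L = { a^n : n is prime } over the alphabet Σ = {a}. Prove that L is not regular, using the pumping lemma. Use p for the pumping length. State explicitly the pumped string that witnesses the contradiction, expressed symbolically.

a^{q(1+k)}

Suppose for contradiction that L is regular, and let p be the pumping length.
Let q be a prime with q ≥ p+2 (infinitely many primes exist), and take w = a^q ∈ L with |w| = q ≥ p.
Write w = xyz as guaranteed by the lemma, with |xy| ≤ p and |y| > 0.
Then y = a^k for some k with 1 ≤ k ≤ p.
Since 1 ≤ k ≤ p, |xz| = q-k. Pump with i = q+1: |xy^{q+1}z| = (q-k)+(q+1)k = q+qk = q(1+k), which is composite (both factors ≥ 2). So xy^{q+1}z = a^{q(1+k)} ∉ L.
This contradicts the pumping lemma, so L is not regular.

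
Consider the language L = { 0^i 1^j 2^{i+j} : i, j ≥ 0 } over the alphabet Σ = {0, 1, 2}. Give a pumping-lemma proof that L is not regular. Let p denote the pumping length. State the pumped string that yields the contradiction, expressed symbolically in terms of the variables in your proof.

Toward a contradiction, assume L is regular with pumping length p.
Take w = 0^p 1^p 2^{2p} ∈ L (with i=j=p, i+j=2p), |w| = 4p ≥ p.
The pumping lemma gives a decomposition w = xyz where |xy| ≤ p and y is nonempty.
Because |xy| ≤ p and w begins with p copies of 0, we have y = 0^k with 1 ≤ k ≤ p.
Consider xy^2z = 0^{p+k} 1^p 2^{2p}. Now the 0- and 1-counts sum to 2p+k, but the 2-count is 2p ≠ 2p+k. So xy^2z ∉ L.
This is a contradiction; hence L is not regular.

0^{p+k} 1^p 2^{2p}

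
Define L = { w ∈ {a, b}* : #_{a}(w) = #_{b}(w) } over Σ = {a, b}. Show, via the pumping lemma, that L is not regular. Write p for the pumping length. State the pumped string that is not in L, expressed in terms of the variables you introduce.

Toward a contradiction, assume L is regular with pumping length p.
Choose w = a^p b^p ∈ L with |w| = 2p ≥ p.
The pumping lemma gives a decomposition w = xyz where |xy| ≤ p and y is nonempty.
Because |xy| ≤ p and w begins with p copies of a, we have y = a^k with 1 ≤ k ≤ p.
Pump with i = 2: xy^2z = a^{p+k} b^p has p+k occurrences of a but only p of b. Since k ≥ 1 the counts differ, so xy^2z ∉ L.
Contradiction. Therefore L is not regular.

a^{p+k} b^p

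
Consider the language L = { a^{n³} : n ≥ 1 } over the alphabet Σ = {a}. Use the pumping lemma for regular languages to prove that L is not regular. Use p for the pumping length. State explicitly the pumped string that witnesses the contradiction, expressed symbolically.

a^{p³+k}

Suppose for contradiction that L is regular, and let p be the pumping length.
Take w = a^{p³} ∈ L with |w| = p³ ≥ p.
Write w = xyz as guaranteed by the lemma, with |xy| ≤ p and y is nonempty.
Then y = a^k for some k with 1 ≤ k ≤ p.
Pump with i = 2: xy^2z = a^{p³+k}. Since 1 ≤ k ≤ p, p³ < p³+k ≤ p³+p < p³+3p²+3p+1 = (p+1)³, so p³+k is not a perfect cube. So xy^2z ∉ L.
Contradiction. Therefore L is not regular.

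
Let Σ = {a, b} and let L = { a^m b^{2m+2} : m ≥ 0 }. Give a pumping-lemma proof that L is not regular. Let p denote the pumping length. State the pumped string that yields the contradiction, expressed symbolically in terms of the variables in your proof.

Toward a contradiction, assume L is regular with pumping length p.
Let w = a^p b^{2p+2} ∈ L; note |w| = 3p+2 ≥ p.
Write w = xyz as guaranteed by the lemma, with |xy| ≤ p and |y| > 0.
Since the first p symbols of w are all a's and |xy| ≤ p, y lies entirely in the leading a-block: y = a^k for some k with 1 ≤ k ≤ p.
Pump with i = 2: xy^2z = a^{p+k} b^{2p+2}. For this to lie in L we would need 2p+2 = 2(p+k)+2, which forces k = 0. But k ≥ 1, so xy^2z ∉ L.
This is a contradiction; hence L is not regular.

a^{p+k} b^{2p+2}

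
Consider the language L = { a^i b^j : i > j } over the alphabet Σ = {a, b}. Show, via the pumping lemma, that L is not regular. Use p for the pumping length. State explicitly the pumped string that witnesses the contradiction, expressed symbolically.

a^{p+1-k} b^p

Assume L is regular. Let p be the pumping length given by the pumping lemma.
Choose w = a^{p+1} b^p ∈ L, with |w| = 2p+1 ≥ p.
The pumping lemma gives a decomposition w = xyz where |xy| ≤ p and |y| ≥ 1.
Since the first p symbols of w are all a's and |xy| ≤ p, y lies entirely in the leading a-block: y = a^k for some k with 1 ≤ k ≤ p.
Consider xy^0z = xz = a^{p+1-k} b^p. Since k ≥ 1, the a-count p+1-k is at most p, so i > j fails; thus xz ∉ L.
This is a contradiction; hence L is not regular.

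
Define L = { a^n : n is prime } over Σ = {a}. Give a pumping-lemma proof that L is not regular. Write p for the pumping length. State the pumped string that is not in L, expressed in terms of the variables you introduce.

Assume L is regular. Let p be the pumping length given by the pumping lemma.
Let q be a prime with q ≥ p+2 (infinitely many primes exist), and take w = a^q ∈ L with |w| = q ≥ p.
The pumping lemma gives a decomposition w = xyz where |xy| ≤ p and y is nonempty.
Then y = a^k for some k with 1 ≤ k ≤ p.
Since 1 ≤ k ≤ p, |xz| = q-k. Pump with i = q+1: |xy^{q+1}z| = (q-k)+(q+1)k = q+qk = q(1+k), which is composite (both factors ≥ 2). So xy^{q+1}z = a^{q(1+k)} ∉ L.
This is a contradiction; hence L is not regular.

a^{q(1+k)}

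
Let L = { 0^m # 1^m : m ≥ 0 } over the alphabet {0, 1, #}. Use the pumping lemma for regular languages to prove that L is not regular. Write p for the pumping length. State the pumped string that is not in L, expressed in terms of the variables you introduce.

0^{p+k} # 1^p

Suppose for contradiction that L is regular, and let p be the pumping length.
Take w = 0^p # 1^p ∈ L with |w| = 2p+1 ≥ p.
By the pumping lemma, w = xyz with |xy| ≤ p and |y| ≥ 1.
Since the first p symbols of w are all 0's and |xy| ≤ p, y lies entirely in the leading 0-block: y = 0^k for some k with 1 ≤ k ≤ p.
Pump with i = 2: xy^2z = 0^{p+k} # 1^p, which would require p+k = p. But k ≥ 1, so xy^2z ∉ L.
Contradiction. Therefore L is not regular.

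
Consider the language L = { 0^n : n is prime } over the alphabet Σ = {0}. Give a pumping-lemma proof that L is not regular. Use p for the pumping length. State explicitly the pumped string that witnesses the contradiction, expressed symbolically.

0^{q(1+k)}

Suppose for contradiction that L is regular, and let p be the pumping length.
Let q be a prime with q ≥ p+2 (infinitely many primes exist), and take w = 0^q ∈ L with |w| = q ≥ p.
Write w = xyz as guaranteed by the lemma, with |xy| ≤ p and |y| > 0.
Then y = 0^k for some k with 1 ≤ k ≤ p.
Since 1 ≤ k ≤ p, |xz| = q-k. Pump with i = q+1: |xy^{q+1}z| = (q-k)+(q+1)k = q+qk = q(1+k), which is composite (both factors ≥ 2). So xy^{q+1}z = 0^{q(1+k)} ∉ L.
This is a contradiction; hence L is not regular.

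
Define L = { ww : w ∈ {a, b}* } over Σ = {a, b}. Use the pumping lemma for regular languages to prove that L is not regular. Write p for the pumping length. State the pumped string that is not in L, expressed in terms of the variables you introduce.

a^{p+k} b^p a^p b^p

Toward a contradiction, assume L is regular with pumping length p.
Take w = a^p b^p a^p b^p = uu where u = a^pb^p; then w ∈ L and |w| = 4p ≥ p.
Write w = xyz as guaranteed by the lemma, with |xy| ≤ p and y is nonempty.
Because |xy| ≤ p and w begins with p copies of a, we have y = a^k with 1 ≤ k ≤ p.
Pump with i = 2: xy^2z = a^{p+k} b^p a^p b^p, of length 4p+k. Suppose this equals vv. The string starts with a and ends with b, so v does too; thus the boundary between the two copies of v is a b→a transition. There is exactly one such transition, at position 2p+k, so |v| = 2p+k and |vv| = 4p+2k ≠ 4p+k since k ≥ 1. So xy^2z ∉ L.
This is a contradiction; hence L is not regular.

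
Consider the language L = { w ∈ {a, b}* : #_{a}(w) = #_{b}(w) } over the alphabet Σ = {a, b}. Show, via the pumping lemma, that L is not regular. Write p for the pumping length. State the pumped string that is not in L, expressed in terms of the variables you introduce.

a^{p+k} b^p

Toward a contradiction, assume L is regular with pumping length p.
Choose w = a^p b^p ∈ L with |w| = 2p ≥ p.
Write w = xyz as guaranteed by the lemma, with |xy| ≤ p and |y| > 0.
The first p characters of w are a's, so xy (and hence y) consists only of a's. Write y = a^k, 1 ≤ k ≤ p.
Pump with i = 2: xy^2z = a^{p+k} b^p has p+k occurrences of a but only p of b. Since k ≥ 1 the counts differ, so xy^2z ∉ L.
This is a contradiction; hence L is not regular.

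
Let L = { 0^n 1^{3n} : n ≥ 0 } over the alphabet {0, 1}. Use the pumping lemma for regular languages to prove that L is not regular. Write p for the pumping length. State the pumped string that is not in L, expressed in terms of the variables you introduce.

0^{p+k} 1^{3p}

Assume L is regular; let p be its pumping constant.
Take w = 0^p 1^{3p}. Then w ∈ L and |w| = 4p ≥ p.
Write w = xyz as guaranteed by the lemma, with |xy| ≤ p and y is nonempty.
Since the first p symbols of w are all 0's and |xy| ≤ p, y lies entirely in the leading 0-block: y = 0^k for some k with 1 ≤ k ≤ p.
Pump with i = 2: xy^2z = 0^{p+k} 1^{3p}. For this to lie in L we would need 3p = 3(p+k), which forces k = 0. But k ≥ 1, so xy^2z ∉ L.
This contradicts the pumping lemma, so L is not regular.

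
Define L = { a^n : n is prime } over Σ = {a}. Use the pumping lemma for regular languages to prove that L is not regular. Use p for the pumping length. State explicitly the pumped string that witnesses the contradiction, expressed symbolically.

a^{q(1+k)}

Assume L is regular. Let p be the pumping length given by the pumping lemma.
Let q be a prime with q ≥ p+2 (infinitely many primes exist), and take w = a^q ∈ L with |w| = q ≥ p.
Write w = xyz as guaranteed by the lemma, with |xy| ≤ p and y is nonempty.
Then y = a^k for some k with 1 ≤ k ≤ p.
Since 1 ≤ k ≤ p, |xz| = q-k. Pump with i = q+1: |xy^{q+1}z| = (q-k)+(q+1)k = q+qk = q(1+k), which is composite (both factors ≥ 2). So xy^{q+1}z = a^{q(1+k)} ∉ L.
Contradiction. Therefore L is not regular.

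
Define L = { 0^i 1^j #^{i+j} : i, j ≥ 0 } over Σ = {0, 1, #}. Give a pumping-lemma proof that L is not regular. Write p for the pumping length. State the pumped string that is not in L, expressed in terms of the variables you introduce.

0^{p+k} 1^p #^{2p}

Toward a contradiction, assume L is regular with pumping length p.
Take w = 0^p 1^p #^{2p} ∈ L (with i=j=p, i+j=2p), |w| = 4p ≥ p.
The pumping lemma gives a decomposition w = xyz where |xy| ≤ p and y is nonempty.
Because |xy| ≤ p and w begins with p copies of 0, we have y = 0^k with 1 ≤ k ≤ p.
Consider xy^2z = 0^{p+k} 1^p #^{2p}. Now the 0- and 1-counts sum to 2p+k, but the #-count is 2p ≠ 2p+k. So xy^2z ∉ L.
This is a contradiction; hence L is not regular.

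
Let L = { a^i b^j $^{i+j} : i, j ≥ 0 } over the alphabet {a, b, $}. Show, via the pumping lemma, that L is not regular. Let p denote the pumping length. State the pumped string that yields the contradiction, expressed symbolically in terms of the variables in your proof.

a^{p+k} b^p $^{2p}

Toward a contradiction, assume L is regular with pumping length p.
Take w = a^p b^p $^{2p} ∈ L (with i=j=p, i+j=2p), |w| = 4p ≥ p.
The pumping lemma gives a decomposition w = xyz where |xy| ≤ p and |y| > 0.
Since the first p symbols of w are all a's and |xy| ≤ p, y lies entirely in the leading a-block: y = a^k for some k with 1 ≤ k ≤ p.
Consider xy^2z = a^{p+k} b^p $^{2p}. Now the a- and b-counts sum to 2p+k, but the $-count is 2p ≠ 2p+k. So xy^2z ∉ L.
This contradicts the pumping lemma, so L is not regular.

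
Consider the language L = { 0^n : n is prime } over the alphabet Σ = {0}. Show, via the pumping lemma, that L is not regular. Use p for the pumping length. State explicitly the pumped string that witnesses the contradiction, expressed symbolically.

0^{q(1+k)}

Toward a contradiction, assume L is regular with pumping length p.
Let q be a prime with q ≥ p+2 (infinitely many primes exist), and take w = 0^q ∈ L with |w| = q ≥ p.
Write w = xyz as guaranteed by the lemma, with |xy| ≤ p and y is nonempty.
Then y = 0^k for some k with 1 ≤ k ≤ p.
Since 1 ≤ k ≤ p, |xz| = q-k. Pump with i = q+1: |xy^{q+1}z| = (q-k)+(q+1)k = q+qk = q(1+k), which is composite (both factors ≥ 2). So xy^{q+1}z = 0^{q(1+k)} ∉ L.
Contradiction. Therefore L is not regular.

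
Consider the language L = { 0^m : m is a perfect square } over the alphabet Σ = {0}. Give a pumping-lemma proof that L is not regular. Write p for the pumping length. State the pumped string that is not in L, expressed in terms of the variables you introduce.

0^{p²+k}

Assume L is regular; let p be its pumping constant.
Take w = 0^{p²} ∈ L with |w| = p² ≥ p.
Write w = xyz as guaranteed by the lemma, with |xy| ≤ p and y is nonempty.
Then y = 0^k for some k with 1 ≤ k ≤ p.
Pump with i = 2: xy^2z = 0^{p²+k}. Since 1 ≤ k ≤ p, p² < p²+k ≤ p²+p < (p+1)², so p²+k lies strictly between consecutive squares and is not a perfect square. So xy^2z ∉ L.
Contradiction. Therefore L is not regular.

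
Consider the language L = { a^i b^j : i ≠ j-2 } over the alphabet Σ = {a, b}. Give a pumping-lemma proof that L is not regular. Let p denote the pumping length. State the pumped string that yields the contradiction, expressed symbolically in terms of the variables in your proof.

Assume L is regular. Let p be the pumping length given by the pumping lemma.
Choose w = a^p b^{p+p!+2}. Since p ≠ (p+p!+2)-2 = p+p!, w ∈ L; and |w| ≥ p.
By the pumping lemma, w = xyz with |xy| ≤ p and |y| ≥ 1.
The first p characters of w are a's, so xy (and hence y) consists only of a's. Write y = a^k, 1 ≤ k ≤ p.
Since 1 ≤ k ≤ p, k divides p!; set t = 1 + p!/k. Then xy^t z has p + (p!/k)·k = p + p! copies of a. Now the a-count is p+p! and (b-count)-2 = (p+p!+2)-2 = p+p!, so i ≠ j-2 fails. So xy^t z = a^{p+p!} b^{p+p!+2} ∉ L.
Contradiction. Therefore L is not regular.

a^{p+p!} b^{p+p!+2}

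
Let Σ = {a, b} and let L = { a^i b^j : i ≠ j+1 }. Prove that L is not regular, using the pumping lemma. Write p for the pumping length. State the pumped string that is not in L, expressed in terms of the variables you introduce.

a^{p+p!} b^{p+p!-1}

Toward a contradiction, assume L is regular with pumping length p.
Choose w = a^p b^{p+p!-1}. Since p ≠ (p+p!-1)+1 = p+p!, w ∈ L; and |w| ≥ p.
The pumping lemma gives a decomposition w = xyz where |xy| ≤ p and |y| > 0.
Because |xy| ≤ p and w begins with p copies of a, we have y = a^k with 1 ≤ k ≤ p.
Since 1 ≤ k ≤ p, k divides p!; set t = 1 + p!/k. Then xy^t z has p + (p!/k)·k = p + p! copies of a. Now the a-count is p+p! and (b-count)+1 = (p+p!-1)+1 = p+p!, so i ≠ j+1 fails. So xy^t z = a^{p+p!} b^{p+p!-1} ∉ L.
This is a contradiction; hence L is not regular.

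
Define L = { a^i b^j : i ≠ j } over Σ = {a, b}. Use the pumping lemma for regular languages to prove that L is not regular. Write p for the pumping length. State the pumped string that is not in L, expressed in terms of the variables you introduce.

a^{p+p!} b^{p+p!}

Assume L is regular. Let p be the pumping length given by the pumping lemma.
Choose w = a^p b^{p+p!}. Since p ≠ p+p!, w ∈ L; and |w| ≥ p.
Write w = xyz as guaranteed by the lemma, with |xy| ≤ p and |y| > 0.
The first p characters of w are a's, so xy (and hence y) consists only of a's. Write y = a^k, 1 ≤ k ≤ p.
Since 1 ≤ k ≤ p, k divides p!; set t = 1 + p!/k. Then xy^t z has p + (p!/k)·k = p + p! copies of a. Now the a-count equals the b-count, so i ≠ j fails. So xy^t z = a^{p+p!} b^{p+p!} ∉ L.
This is a contradiction; hence L is not regular.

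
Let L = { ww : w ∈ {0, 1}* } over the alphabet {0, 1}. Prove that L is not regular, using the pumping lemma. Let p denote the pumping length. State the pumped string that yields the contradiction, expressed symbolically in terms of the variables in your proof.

0^{p+k} 1^p 0^p 1^p

Assume L is regular. Let p be the pumping length given by the pumping lemma.
Take w = 0^p 1^p 0^p 1^p = uu where u = 0^p1^p; then w ∈ L and |w| = 4p ≥ p.
By the pumping lemma, w = xyz with |xy| ≤ p and |y| > 0.
The first p characters of w are 0's, so xy (and hence y) consists only of 0's. Write y = 0^k, 1 ≤ k ≤ p.
Pump with i = 2: xy^2z = 0^{p+k} 1^p 0^p 1^p, of length 4p+k. Suppose this equals vv. The string starts with 0 and ends with 1, so v does too; thus the boundary between the two copies of v is a 1→0 transition. There is exactly one such transition, at position 2p+k, so |v| = 2p+k and |vv| = 4p+2k ≠ 4p+k since k ≥ 1. So xy^2z ∉ L.
This contradicts the pumping lemma, so L is not regular.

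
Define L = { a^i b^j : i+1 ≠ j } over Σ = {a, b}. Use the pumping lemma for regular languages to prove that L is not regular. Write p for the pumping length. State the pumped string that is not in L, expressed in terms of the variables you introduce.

Assume L is regular; let p be its pumping constant.
Choose w = a^p b^{p+p!+1}. Since p ≠ (p+p!+1)-1 = p+p!, w ∈ L; and |w| ≥ p.
Write w = xyz as guaranteed by the lemma, with |xy| ≤ p and |y| ≥ 1.
Because |xy| ≤ p and w begins with p copies of a, we have y = a^k with 1 ≤ k ≤ p.
Since 1 ≤ k ≤ p, k divides p!; set t = 1 + p!/k. Then xy^t z has p + (p!/k)·k = p + p! copies of a. Now the a-count is p+p! and (b-count)-1 = (p+p!+1)-1 = p+p!, so i+1 ≠ j fails. So xy^t z = a^{p+p!} b^{p+p!+1} ∉ L.
Contradiction. Therefore L is not regular.

a^{p+p!} b^{p+p!+1}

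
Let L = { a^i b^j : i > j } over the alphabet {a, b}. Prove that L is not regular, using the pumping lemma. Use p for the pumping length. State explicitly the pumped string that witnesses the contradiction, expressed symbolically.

a^{p+1-k} b^p

Suppose for contradiction that L is regular, and let p be the pumping length.
Choose w = a^{p+1} b^p ∈ L, with |w| = 2p+1 ≥ p.
The pumping lemma gives a decomposition w = xyz where |xy| ≤ p and y is nonempty.
Because |xy| ≤ p and w begins with p copies of a, we have y = a^k with 1 ≤ k ≤ p.
Consider xy^0z = xz = a^{p+1-k} b^p. Since k ≥ 1, the a-count p+1-k is at most p, so i > j fails; thus xz ∉ L.
This contradicts the pumping lemma, so L is not regular.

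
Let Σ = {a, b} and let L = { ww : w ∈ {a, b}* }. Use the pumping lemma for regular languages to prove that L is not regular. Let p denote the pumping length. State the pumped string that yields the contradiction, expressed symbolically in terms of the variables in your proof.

a^{p+k} b^p a^p b^p

Toward a contradiction, assume L is regular with pumping length p.
Take w = a^p b^p a^p b^p = uu where u = a^pb^p; then w ∈ L and |w| = 4p ≥ p.
By the pumping lemma, w = xyz with |xy| ≤ p and y is nonempty.
Since the first p symbols of w are all a's and |xy| ≤ p, y lies entirely in the leading a-block: y = a^k for some k with 1 ≤ k ≤ p.
Pump with i = 2: xy^2z = a^{p+k} b^p a^p b^p, of length 4p+k. Suppose this equals vv. The string starts with a and ends with b, so v does too; thus the boundary between the two copies of v is a b→a transition. There is exactly one such transition, at position 2p+k, so |v| = 2p+k and |vv| = 4p+2k ≠ 4p+k since k ≥ 1. So xy^2z ∉ L.
This contradicts the pumping lemma, so L is not regular.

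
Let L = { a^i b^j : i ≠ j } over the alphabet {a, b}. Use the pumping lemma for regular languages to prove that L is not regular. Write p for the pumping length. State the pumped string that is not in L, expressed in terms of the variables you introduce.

Suppose for contradiction that L is regular, and let p be the pumping length.
Choose w = a^p b^{p+p!}. Since p ≠ p+p!, w ∈ L; and |w| ≥ p.
The pumping lemma gives a decomposition w = xyz where |xy| ≤ p and |y| > 0.
Because |xy| ≤ p and w begins with p copies of a, we have y = a^k with 1 ≤ k ≤ p.
Since 1 ≤ k ≤ p, k divides p!; set t = 1 + p!/k. Then xy^t z has p + (p!/k)·k = p + p! copies of a. Now the a-count equals the b-count, so i ≠ j fails. So xy^t z = a^{p+p!} b^{p+p!} ∉ L.
This is a contradiction; hence L is not regular.

a^{p+p!} b^{p+p!}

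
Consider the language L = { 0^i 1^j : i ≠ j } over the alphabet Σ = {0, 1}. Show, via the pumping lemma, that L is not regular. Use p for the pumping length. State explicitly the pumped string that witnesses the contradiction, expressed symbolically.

Assume L is regular; let p be its pumping constant.
Choose w = 0^p 1^{p+p!}. Since p ≠ p+p!, w ∈ L; and |w| ≥ p.
Write w = xyz as guaranteed by the lemma, with |xy| ≤ p and |y| > 0.
The first p characters of w are 0's, so xy (and hence y) consists only of 0's. Write y = 0^k, 1 ≤ k ≤ p.
Since 1 ≤ k ≤ p, k divides p!; set t = 1 + p!/k. Then xy^t z has p + (p!/k)·k = p + p! copies of 0. Now the 0-count equals the 1-count, so i ≠ j fails. So xy^t z = 0^{p+p!} 1^{p+p!} ∉ L.
This contradicts the pumping lemma, so L is not regular.

0^{p+p!} 1^{p+p!}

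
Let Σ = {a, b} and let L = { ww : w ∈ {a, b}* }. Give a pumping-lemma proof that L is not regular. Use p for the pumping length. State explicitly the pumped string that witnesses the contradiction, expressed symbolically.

Assume L is regular. Let p be the pumping length given by the pumping lemma.
Take w = a^p b^p a^p b^p = uu where u = a^pb^p; then w ∈ L and |w| = 4p ≥ p.
The pumping lemma gives a decomposition w = xyz where |xy| ≤ p and y is nonempty.
Since the first p symbols of w are all a's and |xy| ≤ p, y lies entirely in the leading a-block: y = a^k for some k with 1 ≤ k ≤ p.
Pump with i = 2: xy^2z = a^{p+k} b^p a^p b^p, of length 4p+k. Suppose this equals vv. The string starts with a and ends with b, so v does too; thus the boundary between the two copies of v is a b→a transition. There is exactly one such transition, at position 2p+k, so |v| = 2p+k and |vv| = 4p+2k ≠ 4p+k since k ≥ 1. So xy^2z ∉ L.
Contradiction. Therefore L is not regular.

a^{p+k} b^p a^p b^p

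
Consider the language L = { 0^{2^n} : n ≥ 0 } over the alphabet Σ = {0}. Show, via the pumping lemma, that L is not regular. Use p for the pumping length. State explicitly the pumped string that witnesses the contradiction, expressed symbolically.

0^{2^p+k}

Suppose for contradiction that L is regular, and let p be the pumping length.
Take w = 0^{2^p} ∈ L with |w| = 2^p ≥ p.
The pumping lemma gives a decomposition w = xyz where |xy| ≤ p and y is nonempty.
Then y = 0^k for some k with 1 ≤ k ≤ p.
Pump with i = 2: xy^2z = 0^{2^p+k}. Since 1 ≤ k ≤ p < 2^p, we have 2^p < 2^p+k < 2^{p+1}, so 2^p+k is not a power of 2. So xy^2z ∉ L.
This contradicts the pumping lemma, so L is not regular.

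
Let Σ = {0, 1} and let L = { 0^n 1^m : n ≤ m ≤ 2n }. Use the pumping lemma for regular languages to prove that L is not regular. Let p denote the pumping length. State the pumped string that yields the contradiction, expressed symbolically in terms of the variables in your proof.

Assume L is regular. Let p be the pumping length given by the pumping lemma.
Take w = 0^p 1^p ∈ L (since p ≤ p ≤ 2p), with |w| = 2p ≥ p.
Write w = xyz as guaranteed by the lemma, with |xy| ≤ p and y is nonempty.
Since the first p symbols of w are all 0's and |xy| ≤ p, y lies entirely in the leading 0-block: y = 0^k for some k with 1 ≤ k ≤ p.
Pump with i = 2: xy^2z = 0^{p+k} 1^p. Now n = p+k > p = m, so the condition n ≤ m fails. Thus xy^2z ∉ L.
This is a contradiction; hence L is not regular.

0^{p+k} 1^p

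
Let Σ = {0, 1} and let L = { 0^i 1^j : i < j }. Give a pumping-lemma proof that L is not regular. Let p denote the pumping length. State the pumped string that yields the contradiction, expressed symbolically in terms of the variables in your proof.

Assume L is regular. Let p be the pumping length given by the pumping lemma.
Choose w = 0^p 1^{p+1} ∈ L, with |w| = 2p+1 ≥ p.
By the pumping lemma, w = xyz with |xy| ≤ p and |y| ≥ 1.
Because |xy| ≤ p and w begins with p copies of 0, we have y = 0^k with 1 ≤ k ≤ p.
Consider xy^2z = 0^{p+k} 1^{p+1}. Since k ≥ 1, the 0-count p+k is at least p+1, so i < j fails; thus xy^2z ∉ L.
This is a contradiction; hence L is not regular.

0^{p+k} 1^{p+1}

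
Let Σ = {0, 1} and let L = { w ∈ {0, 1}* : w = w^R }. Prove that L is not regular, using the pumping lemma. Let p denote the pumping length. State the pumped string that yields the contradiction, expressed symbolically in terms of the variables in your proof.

0^{p+k} 1 0^p

Assume L is regular; let p be its pumping constant.
Take w = 0^p 1 0^p, a palindrome of length 2p+1 ≥ p.
The pumping lemma gives a decomposition w = xyz where |xy| ≤ p and y is nonempty.
The first p characters of w are 0's, so xy (and hence y) consists only of 0's. Write y = 0^k, 1 ≤ k ≤ p.
Pump with i = 2: xy^2z = 0^{p+k} 1 0^p. Its reverse is 0^p 1 0^{p+k}, which differs from xy^2z since k ≥ 1. So xy^2z is not a palindrome and xy^2z ∉ L.
This contradicts the pumping lemma, so L is not regular.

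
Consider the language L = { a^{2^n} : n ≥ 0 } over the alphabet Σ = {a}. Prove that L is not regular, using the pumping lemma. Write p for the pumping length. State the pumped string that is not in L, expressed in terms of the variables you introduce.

a^{2^p+k}

Assume L is regular; let p be its pumping constant.
Take w = a^{2^p} ∈ L with |w| = 2^p ≥ p.
By the pumping lemma, w = xyz with |xy| ≤ p and y is nonempty.
Then y = a^k for some k with 1 ≤ k ≤ p.
Pump with i = 2: xy^2z = a^{2^p+k}. Since 1 ≤ k ≤ p < 2^p, we have 2^p < 2^p+k < 2^{p+1}, so 2^p+k is not a power of 2. So xy^2z ∉ L.
This contradicts the pumping lemma, so L is not regular.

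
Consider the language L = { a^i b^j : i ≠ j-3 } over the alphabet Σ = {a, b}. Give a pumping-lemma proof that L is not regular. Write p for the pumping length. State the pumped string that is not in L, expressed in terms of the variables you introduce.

a^{p+p!} b^{p+p!+3}

Toward a contradiction, assume L is regular with pumping length p.
Choose w = a^p b^{p+p!+3}. Since p ≠ (p+p!+3)-3 = p+p!, w ∈ L; and |w| ≥ p.
Write w = xyz as guaranteed by the lemma, with |xy| ≤ p and |y| ≥ 1.
The first p characters of w are a's, so xy (and hence y) consists only of a's. Write y = a^k, 1 ≤ k ≤ p.
Since 1 ≤ k ≤ p, k divides p!; set t = 1 + p!/k. Then xy^t z has p + (p!/k)·k = p + p! copies of a. Now the a-count is p+p! and (b-count)-3 = (p+p!+3)-3 = p+p!, so i ≠ j-3 fails. So xy^t z = a^{p+p!} b^{p+p!+3} ∉ L.
This is a contradiction; hence L is not regular.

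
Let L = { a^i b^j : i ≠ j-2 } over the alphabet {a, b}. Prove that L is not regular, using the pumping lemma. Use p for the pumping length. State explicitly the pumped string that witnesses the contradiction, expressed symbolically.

a^{p+p!} b^{p+p!+2}

Assume L is regular. Let p be the pumping length given by the pumping lemma.
Choose w = a^p b^{p+p!+2}. Since p ≠ (p+p!+2)-2 = p+p!, w ∈ L; and |w| ≥ p.
The pumping lemma gives a decomposition w = xyz where |xy| ≤ p and y is nonempty.
The first p characters of w are a's, so xy (and hence y) consists only of a's. Write y = a^k, 1 ≤ k ≤ p.
Since 1 ≤ k ≤ p, k divides p!; set t = 1 + p!/k. Then xy^t z has p + (p!/k)·k = p + p! copies of a. Now the a-count is p+p! and (b-count)-2 = (p+p!+2)-2 = p+p!, so i ≠ j-2 fails. So xy^t z = a^{p+p!} b^{p+p!+2} ∉ L.
This is a contradiction; hence L is not regular.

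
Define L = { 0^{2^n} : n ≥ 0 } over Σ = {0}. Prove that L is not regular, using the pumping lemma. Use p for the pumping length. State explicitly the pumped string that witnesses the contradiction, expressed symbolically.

0^{2^p+k}

Assume L is regular; let p be its pumping constant.
Take w = 0^{2^p} ∈ L with |w| = 2^p ≥ p.
By the pumping lemma, w = xyz with |xy| ≤ p and y is nonempty.
Then y = 0^k for some k with 1 ≤ k ≤ p.
Pump with i = 2: xy^2z = 0^{2^p+k}. Since 1 ≤ k ≤ p < 2^p, we have 2^p < 2^p+k < 2^{p+1}, so 2^p+k is not a power of 2. So xy^2z ∉ L.
This is a contradiction; hence L is not regular.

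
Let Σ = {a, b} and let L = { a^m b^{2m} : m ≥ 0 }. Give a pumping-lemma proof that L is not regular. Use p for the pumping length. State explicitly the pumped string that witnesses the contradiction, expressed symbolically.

Assume L is regular. Let p be the pumping length given by the pumping lemma.
Choose w = a^p b^{2p}, which is in L with |w| = 3p ≥ p.
By the pumping lemma, w = xyz with |xy| ≤ p and |y| ≥ 1.
Since the first p symbols of w are all a's and |xy| ≤ p, y lies entirely in the leading a-block: y = a^k for some k with 1 ≤ k ≤ p.
Pump with i = 2: xy^2z = a^{p+k} b^{2p}. For this to lie in L we would need 2p = 2(p+k), which forces k = 0. But k ≥ 1, so xy^2z ∉ L.
This is a contradiction; hence L is not regular.

a^{p+k} b^{2p}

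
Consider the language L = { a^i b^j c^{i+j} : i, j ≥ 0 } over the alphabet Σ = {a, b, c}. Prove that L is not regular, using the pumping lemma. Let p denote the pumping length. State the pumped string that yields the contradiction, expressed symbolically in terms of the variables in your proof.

a^{p+k} b^p c^{2p}

Suppose for contradiction that L is regular, and let p be the pumping length.
Take w = a^p b^p c^{2p} ∈ L (with i=j=p, i+j=2p), |w| = 4p ≥ p.
By the pumping lemma, w = xyz with |xy| ≤ p and y is nonempty.
The first p characters of w are a's, so xy (and hence y) consists only of a's. Write y = a^k, 1 ≤ k ≤ p.
Consider xy^2z = a^{p+k} b^p c^{2p}. Now the a- and b-counts sum to 2p+k, but the c-count is 2p ≠ 2p+k. So xy^2z ∉ L.
This is a contradiction; hence L is not regular.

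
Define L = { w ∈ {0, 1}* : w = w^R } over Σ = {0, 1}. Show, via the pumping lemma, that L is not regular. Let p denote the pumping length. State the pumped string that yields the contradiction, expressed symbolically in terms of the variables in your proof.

Assume L is regular; let p be its pumping constant.
Take w = 0^p 1 0^p, a palindrome of length 2p+1 ≥ p.
The pumping lemma gives a decomposition w = xyz where |xy| ≤ p and |y| > 0.
The first p characters of w are 0's, so xy (and hence y) consists only of 0's. Write y = 0^k, 1 ≤ k ≤ p.
Pump with i = 2: xy^2z = 0^{p+k} 1 0^p. Its reverse is 0^p 1 0^{p+k}, which differs from xy^2z since k ≥ 1. So xy^2z is not a palindrome and xy^2z ∉ L.
This contradicts the pumping lemma, so L is not regular.

0^{p+k} 1 0^p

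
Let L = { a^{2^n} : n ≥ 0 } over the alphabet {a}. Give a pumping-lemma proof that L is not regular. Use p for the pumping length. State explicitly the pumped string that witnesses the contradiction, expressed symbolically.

Assume L is regular. Let p be the pumping length given by the pumping lemma.
Take w = a^{2^p} ∈ L with |w| = 2^p ≥ p.
By the pumping lemma, w = xyz with |xy| ≤ p and |y| > 0.
Then y = a^k for some k with 1 ≤ k ≤ p.
Pump with i = 2: xy^2z = a^{2^p+k}. Since 1 ≤ k ≤ p < 2^p, we have 2^p < 2^p+k < 2^{p+1}, so 2^p+k is not a power of 2. So xy^2z ∉ L.
Contradiction. Therefore L is not regular.

a^{2^p+k}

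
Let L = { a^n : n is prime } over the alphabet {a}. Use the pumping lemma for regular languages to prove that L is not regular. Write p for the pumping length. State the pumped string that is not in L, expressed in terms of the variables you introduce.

a^{q(1+k)}

Suppose for contradiction that L is regular, and let p be the pumping length.
Let q be a prime with q ≥ p+2 (infinitely many primes exist), and take w = a^q ∈ L with |w| = q ≥ p.
The pumping lemma gives a decomposition w = xyz where |xy| ≤ p and |y| > 0.
Then y = a^k for some k with 1 ≤ k ≤ p.
Since 1 ≤ k ≤ p, |xz| = q-k. Pump with i = q+1: |xy^{q+1}z| = (q-k)+(q+1)k = q+qk = q(1+k), which is composite (both factors ≥ 2). So xy^{q+1}z = a^{q(1+k)} ∉ L.
This is a contradiction; hence L is not regular.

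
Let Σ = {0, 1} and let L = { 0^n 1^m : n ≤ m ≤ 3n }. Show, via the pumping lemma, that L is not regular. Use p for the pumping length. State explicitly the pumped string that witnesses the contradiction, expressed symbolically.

Assume L is regular. Let p be the pumping length given by the pumping lemma.
Take w = 0^p 1^p ∈ L (since p ≤ p ≤ 3p), with |w| = 2p ≥ p.
Write w = xyz as guaranteed by the lemma, with |xy| ≤ p and y is nonempty.
Because |xy| ≤ p and w begins with p copies of 0, we have y = 0^k with 1 ≤ k ≤ p.
Pump with i = 2: xy^2z = 0^{p+k} 1^p. Now n = p+k > p = m, so the condition n ≤ m fails. Thus xy^2z ∉ L.
This contradicts the pumping lemma, so L is not regular.

0^{p+k} 1^p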